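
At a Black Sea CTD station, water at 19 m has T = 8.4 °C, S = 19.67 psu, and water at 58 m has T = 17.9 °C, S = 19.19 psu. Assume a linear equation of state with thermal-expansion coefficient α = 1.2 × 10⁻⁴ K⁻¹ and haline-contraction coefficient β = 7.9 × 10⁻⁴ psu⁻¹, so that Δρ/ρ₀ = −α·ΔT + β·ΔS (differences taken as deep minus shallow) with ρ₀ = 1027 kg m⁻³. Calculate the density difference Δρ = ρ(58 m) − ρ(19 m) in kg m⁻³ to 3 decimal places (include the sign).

-1.560 kg m⁻³

ΔT = +9.5 K, ΔS = -0.48 psu (deep − shallow).
Δρ/ρ₀ = −(1.2 × 10⁻⁴)(+9.5) + (7.9 × 10⁻⁴)(-0.48) = -1.5192 × 10⁻³.
Δρ = 1027 × (-1.5192 × 10⁻³) = -1.560 kg m⁻³.
Negative Δρ: lighter below, statically unstable.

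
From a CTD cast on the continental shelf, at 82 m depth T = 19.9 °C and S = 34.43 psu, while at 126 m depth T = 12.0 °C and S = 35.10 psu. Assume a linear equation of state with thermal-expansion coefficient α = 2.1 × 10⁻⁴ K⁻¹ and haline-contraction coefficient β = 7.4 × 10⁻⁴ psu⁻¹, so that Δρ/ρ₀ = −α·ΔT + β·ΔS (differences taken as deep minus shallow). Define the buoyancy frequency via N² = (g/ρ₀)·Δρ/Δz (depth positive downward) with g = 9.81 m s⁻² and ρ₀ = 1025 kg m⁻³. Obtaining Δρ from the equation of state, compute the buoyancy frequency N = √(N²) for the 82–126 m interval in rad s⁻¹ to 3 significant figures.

0.0219 rad s⁻¹

ΔT = -7.9 K, ΔS = +0.67 psu (deep − shallow).
Δρ/ρ₀ = −αΔT + βΔS = 1.659 × 10⁻³ + 4.958 × 10⁻⁴ = 2.1548 × 10⁻³, so Δρ ≈ 2.209 kg m⁻³.
N² = (g/ρ₀)·Δρ/Δz = g·(Δρ/ρ₀)/Δz = 9.81 × 2.1548 × 10⁻³ / 44 = 4.8042 × 10⁻⁴ s⁻².
N = √(4.8042 × 10⁻⁴) = 0.021918 rad s⁻¹ ≈ 0.0219 rad s⁻¹.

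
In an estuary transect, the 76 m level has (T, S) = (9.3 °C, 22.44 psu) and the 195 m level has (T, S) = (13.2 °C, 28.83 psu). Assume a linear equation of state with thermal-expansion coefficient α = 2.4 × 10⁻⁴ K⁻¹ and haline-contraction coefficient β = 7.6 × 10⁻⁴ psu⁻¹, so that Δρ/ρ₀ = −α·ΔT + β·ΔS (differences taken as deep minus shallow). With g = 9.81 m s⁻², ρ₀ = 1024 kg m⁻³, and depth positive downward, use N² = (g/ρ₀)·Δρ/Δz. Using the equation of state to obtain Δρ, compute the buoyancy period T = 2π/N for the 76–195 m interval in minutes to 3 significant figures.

5.83 min

ΔT = +3.9 K, ΔS = +6.39 psu (deep − shallow).
Δρ/ρ₀ = −αΔT + βΔS = -9.36 × 10⁻⁴ + 4.8564 × 10⁻³ = 3.9204 × 10⁻³, so Δρ ≈ 4.014 kg m⁻³.
N² = (g/ρ₀)·Δρ/Δz = g·(Δρ/ρ₀)/Δz = 9.81 × 3.9204 × 10⁻³ / 119 = 3.2319 × 10⁻⁴ s⁻².
N = √(3.2319 × 10⁻⁴) = 0.017977 rad s⁻¹ → T = 2π/N = 349.51 s = 5.8252 min ≈ 5.83 min.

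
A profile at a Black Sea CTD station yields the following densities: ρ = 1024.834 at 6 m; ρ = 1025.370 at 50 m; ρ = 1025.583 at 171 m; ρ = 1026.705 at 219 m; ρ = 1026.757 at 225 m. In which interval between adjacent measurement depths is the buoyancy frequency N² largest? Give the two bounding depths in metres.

171–219 m

Compute the density gradient over each adjacent pair:
  6–50 m: Δρ/Δz = 0.536/44 = 0.012 kg m⁻⁴
  50–171 m: Δρ/Δz = 0.213/121 = 1.8 × 10⁻³ kg m⁻⁴
  171–219 m: Δρ/Δz = 1.122/48 = 0.023 kg m⁻⁴
  219–225 m: Δρ/Δz = 0.052/6 = 8.7 × 10⁻³ kg m⁻⁴
The largest gradient is in the 171–219 m interval — the pycnocline.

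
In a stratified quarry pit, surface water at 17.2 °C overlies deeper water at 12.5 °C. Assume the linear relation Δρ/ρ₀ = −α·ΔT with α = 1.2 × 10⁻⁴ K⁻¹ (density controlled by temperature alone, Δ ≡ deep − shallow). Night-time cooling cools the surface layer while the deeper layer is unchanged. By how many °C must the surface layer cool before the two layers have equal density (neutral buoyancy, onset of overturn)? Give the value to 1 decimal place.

4.7 °C

With temperature the only control, equal density requires T_surf′ = T_deep.
T_surf′ = 12.5 °C.
Cooling required: 17.2 − 12.5 = 4.7 °C.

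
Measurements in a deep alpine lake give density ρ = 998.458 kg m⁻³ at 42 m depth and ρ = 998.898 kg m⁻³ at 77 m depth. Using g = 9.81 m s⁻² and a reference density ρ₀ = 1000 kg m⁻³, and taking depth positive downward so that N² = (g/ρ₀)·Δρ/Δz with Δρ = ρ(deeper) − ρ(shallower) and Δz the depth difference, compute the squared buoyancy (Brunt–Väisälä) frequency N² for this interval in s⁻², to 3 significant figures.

Δρ = 998.898 − 998.458 = 0.440 kg m⁻³ over Δz = 77 − 42 = 35 m.
N² = (9.81/1000) × (0.440/35) = 1.2333 × 10⁻⁴ s⁻² ≈ 1.23 × 10⁻⁴ s⁻².
A positive N² confirms static stability across the interval.

1.23 × 10⁻⁴ s⁻²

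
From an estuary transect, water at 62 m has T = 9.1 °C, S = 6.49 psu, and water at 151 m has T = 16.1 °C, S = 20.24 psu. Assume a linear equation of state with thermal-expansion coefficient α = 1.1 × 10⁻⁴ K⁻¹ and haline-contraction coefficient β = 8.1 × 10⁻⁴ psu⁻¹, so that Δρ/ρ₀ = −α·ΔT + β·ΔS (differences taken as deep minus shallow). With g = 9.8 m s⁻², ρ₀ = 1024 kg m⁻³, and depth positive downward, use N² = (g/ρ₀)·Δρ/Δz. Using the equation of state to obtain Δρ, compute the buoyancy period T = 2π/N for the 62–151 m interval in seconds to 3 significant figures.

ΔT = +7.0 K, ΔS = +13.75 psu (deep − shallow).
Δρ/ρ₀ = −αΔT + βΔS = -7.70 × 10⁻⁴ + 0.0111375 = 0.0103675, so Δρ ≈ 10.62 kg m⁻³.
N² = (g/ρ₀)·Δρ/Δz = g·(Δρ/ρ₀)/Δz = 9.8 × 0.0103675 / 89 = 1.1416 × 10⁻³ s⁻².
N = √(1.1416 × 10⁻³) = 0.033788 rad s⁻¹ → T = 2π/N = 185.96 s ≈ 186 s.

186 s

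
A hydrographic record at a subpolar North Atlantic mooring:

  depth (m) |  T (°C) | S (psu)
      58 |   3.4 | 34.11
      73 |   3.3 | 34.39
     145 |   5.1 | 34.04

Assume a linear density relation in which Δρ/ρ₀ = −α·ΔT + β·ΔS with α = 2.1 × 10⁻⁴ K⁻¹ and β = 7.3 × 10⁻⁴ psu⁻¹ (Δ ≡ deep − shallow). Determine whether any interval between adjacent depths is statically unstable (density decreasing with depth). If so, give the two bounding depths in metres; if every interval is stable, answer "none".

Evaluate Δρ/ρ₀ = −αΔT + βΔS across each adjacent pair:
  58–73 m: −αΔT+βΔS = −(2.1 × 10⁻⁴)(-0.1)+(7.3 × 10⁻⁴)(+0.28) = 2.3 × 10⁻⁴ → stable
  73–145 m: −αΔT+βΔS = −(2.1 × 10⁻⁴)(+1.8)+(7.3 × 10⁻⁴)(-0.35) = -6.3 × 10⁻⁴ → UNSTABLE
The 73–145 m interval has Δρ < 0: lighter water underlies denser water.

73–145 m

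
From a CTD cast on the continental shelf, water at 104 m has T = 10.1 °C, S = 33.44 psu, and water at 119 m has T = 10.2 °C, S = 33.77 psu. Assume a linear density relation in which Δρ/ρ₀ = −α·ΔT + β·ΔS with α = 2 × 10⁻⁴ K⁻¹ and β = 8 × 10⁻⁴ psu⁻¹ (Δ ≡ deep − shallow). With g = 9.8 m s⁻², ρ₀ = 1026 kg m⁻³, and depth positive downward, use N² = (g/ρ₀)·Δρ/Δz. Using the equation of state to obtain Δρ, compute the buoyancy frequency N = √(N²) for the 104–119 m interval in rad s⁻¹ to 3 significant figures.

0.0126 rad s⁻¹

ΔT = +0.1 K, ΔS = +0.33 psu (deep − shallow).
Δρ/ρ₀ = −αΔT + βΔS = -2.00 × 10⁻⁵ + 2.64 × 10⁻⁴ = 2.44 × 10⁻⁴, so Δρ ≈ 0.2503 kg m⁻³.
N² = (g/ρ₀)·Δρ/Δz = g·(Δρ/ρ₀)/Δz = 9.8 × 2.44 × 10⁻⁴ / 15 = 1.5941 × 10⁻⁴ s⁻².
N = √(1.5941 × 10⁻⁴) = 0.012626 rad s⁻¹ ≈ 0.0126 rad s⁻¹.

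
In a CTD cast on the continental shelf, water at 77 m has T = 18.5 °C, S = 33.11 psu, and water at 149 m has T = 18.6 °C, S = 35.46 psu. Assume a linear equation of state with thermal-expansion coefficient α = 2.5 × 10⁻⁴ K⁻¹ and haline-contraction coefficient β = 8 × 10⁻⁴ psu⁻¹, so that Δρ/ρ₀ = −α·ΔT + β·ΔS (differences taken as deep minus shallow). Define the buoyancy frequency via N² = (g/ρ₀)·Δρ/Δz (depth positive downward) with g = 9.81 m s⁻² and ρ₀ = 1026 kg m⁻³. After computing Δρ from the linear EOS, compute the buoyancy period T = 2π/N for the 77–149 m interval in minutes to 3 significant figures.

ΔT = +0.1 K, ΔS = +2.35 psu (deep − shallow).
Δρ/ρ₀ = −αΔT + βΔS = -2.50 × 10⁻⁵ + 1.88 × 10⁻³ = 1.855 × 10⁻³, so Δρ ≈ 1.903 kg m⁻³.
N² = (g/ρ₀)·Δρ/Δz = g·(Δρ/ρ₀)/Δz = 9.81 × 1.855 × 10⁻³ / 72 = 2.5274 × 10⁻⁴ s⁻².
N = √(2.5274 × 10⁻⁴) = 0.015898 rad s⁻¹ → T = 2π/N = 395.22 s = 6.5870 min ≈ 6.59 min.

6.59 min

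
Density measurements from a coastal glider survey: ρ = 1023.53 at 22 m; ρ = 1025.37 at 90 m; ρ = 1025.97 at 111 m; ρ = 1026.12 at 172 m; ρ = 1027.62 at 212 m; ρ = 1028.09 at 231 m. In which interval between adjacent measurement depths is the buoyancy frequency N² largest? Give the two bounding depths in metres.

172–212 m

Compute the density gradient over each adjacent pair:
  22–90 m: Δρ/Δz = 1.84/68 = 0.027 kg m⁻⁴
  90–111 m: Δρ/Δz = 0.60/21 = 0.029 kg m⁻⁴
  111–172 m: Δρ/Δz = 0.15/61 = 2.5 × 10⁻³ kg m⁻⁴
  172–212 m: Δρ/Δz = 1.50/40 = 0.037 kg m⁻⁴
  212–231 m: Δρ/Δz = 0.47/19 = 0.025 kg m⁻⁴
The largest gradient is in the 172–212 m interval — the pycnocline.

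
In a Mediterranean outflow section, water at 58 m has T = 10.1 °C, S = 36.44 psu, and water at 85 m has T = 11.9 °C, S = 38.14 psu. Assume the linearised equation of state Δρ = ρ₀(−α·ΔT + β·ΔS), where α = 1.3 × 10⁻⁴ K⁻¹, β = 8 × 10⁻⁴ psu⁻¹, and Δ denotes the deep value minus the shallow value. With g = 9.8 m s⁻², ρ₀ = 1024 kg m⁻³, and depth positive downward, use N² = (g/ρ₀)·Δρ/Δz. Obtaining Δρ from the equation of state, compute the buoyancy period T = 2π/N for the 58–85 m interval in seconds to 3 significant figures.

ΔT = +1.8 K, ΔS = +1.70 psu (deep − shallow).
Δρ/ρ₀ = −αΔT + βΔS = -2.34 × 10⁻⁴ + 1.36 × 10⁻³ = 1.126 × 10⁻³, so Δρ ≈ 1.153 kg m⁻³.
N² = (g/ρ₀)·Δρ/Δz = g·(Δρ/ρ₀)/Δz = 9.8 × 1.126 × 10⁻³ / 27 = 4.0870 × 10⁻⁴ s⁻².
N = √(4.0870 × 10⁻⁴) = 0.020216 rad s⁻¹ → T = 2π/N = 310.80 s ≈ 311 s.

311 s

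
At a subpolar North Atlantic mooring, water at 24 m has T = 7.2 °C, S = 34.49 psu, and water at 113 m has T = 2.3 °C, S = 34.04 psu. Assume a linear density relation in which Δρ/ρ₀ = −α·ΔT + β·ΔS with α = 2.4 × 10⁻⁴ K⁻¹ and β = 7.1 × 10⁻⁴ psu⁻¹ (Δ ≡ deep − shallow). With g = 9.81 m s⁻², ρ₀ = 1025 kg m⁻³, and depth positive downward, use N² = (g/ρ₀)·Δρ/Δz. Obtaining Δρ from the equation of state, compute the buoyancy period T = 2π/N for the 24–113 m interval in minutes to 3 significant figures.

10.8 min

ΔT = -4.9 K, ΔS = -0.45 psu (deep − shallow).
Δρ/ρ₀ = −αΔT + βΔS = 1.176 × 10⁻³ − 3.195 × 10⁻⁴ = 8.565 × 10⁻⁴, so Δρ ≈ 0.8779 kg m⁻³.
N² = (g/ρ₀)·Δρ/Δz = g·(Δρ/ρ₀)/Δz = 9.81 × 8.565 × 10⁻⁴ / 89 = 9.4407 × 10⁻⁵ s⁻².
N = √(9.4407 × 10⁻⁵) = 9.7163 × 10⁻³ rad s⁻¹ → T = 2π/N = 646.66 s = 10.778 min ≈ 10.8 min.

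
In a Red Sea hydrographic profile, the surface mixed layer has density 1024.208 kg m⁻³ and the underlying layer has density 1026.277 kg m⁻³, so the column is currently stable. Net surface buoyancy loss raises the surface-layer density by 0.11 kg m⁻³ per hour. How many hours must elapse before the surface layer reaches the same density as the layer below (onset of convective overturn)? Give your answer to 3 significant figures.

18.8 hours

Density deficit of the surface layer: 1026.277 − 1024.208 = 2.069 kg m⁻³.
Required change = 2.069 / 0.11 = 18.8 hours.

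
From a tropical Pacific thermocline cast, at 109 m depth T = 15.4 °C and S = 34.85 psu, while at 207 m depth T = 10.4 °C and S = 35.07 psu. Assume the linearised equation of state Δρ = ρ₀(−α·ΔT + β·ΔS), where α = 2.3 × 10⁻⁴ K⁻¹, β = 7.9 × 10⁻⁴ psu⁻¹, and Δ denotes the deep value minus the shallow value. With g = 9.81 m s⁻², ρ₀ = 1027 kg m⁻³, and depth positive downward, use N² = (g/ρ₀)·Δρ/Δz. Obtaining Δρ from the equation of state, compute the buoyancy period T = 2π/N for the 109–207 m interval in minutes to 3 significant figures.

ΔT = -5.0 K, ΔS = +0.22 psu (deep − shallow).
Δρ/ρ₀ = −αΔT + βΔS = 1.15 × 10⁻³ + 1.738 × 10⁻⁴ = 1.3238 × 10⁻³, so Δρ ≈ 1.360 kg m⁻³.
N² = (g/ρ₀)·Δρ/Δz = g·(Δρ/ρ₀)/Δz = 9.81 × 1.3238 × 10⁻³ / 98 = 1.3252 × 10⁻⁴ s⁻².
N = √(1.3252 × 10⁻⁴) = 0.011512 rad s⁻¹ → T = 2π/N = 545.79 s = 9.0965 min ≈ 9.10 min.

9.10 min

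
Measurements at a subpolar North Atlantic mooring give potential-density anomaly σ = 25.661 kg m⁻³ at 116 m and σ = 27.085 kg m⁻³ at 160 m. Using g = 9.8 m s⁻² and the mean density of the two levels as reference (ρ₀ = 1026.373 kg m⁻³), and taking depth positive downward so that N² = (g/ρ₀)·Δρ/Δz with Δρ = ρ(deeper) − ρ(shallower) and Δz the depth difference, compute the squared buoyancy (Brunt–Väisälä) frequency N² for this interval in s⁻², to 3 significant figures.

3.09 × 10⁻⁴ s⁻²

Δρ = 1027.085 − 1025.661 = 1.424 kg m⁻³ over Δz = 160 − 116 = 44 m.
N² = (9.8/1026.373) × (1.424/44) = 3.0901 × 10⁻⁴ s⁻² ≈ 3.09 × 10⁻⁴ s⁻².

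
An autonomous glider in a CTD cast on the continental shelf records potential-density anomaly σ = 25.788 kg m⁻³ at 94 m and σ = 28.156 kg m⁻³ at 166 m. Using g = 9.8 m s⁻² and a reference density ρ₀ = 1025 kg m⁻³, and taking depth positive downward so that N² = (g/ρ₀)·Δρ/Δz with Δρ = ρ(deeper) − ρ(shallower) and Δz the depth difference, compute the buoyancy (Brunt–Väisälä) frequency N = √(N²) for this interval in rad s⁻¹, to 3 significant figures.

Δρ = 1028.156 − 1025.788 = 2.368 kg m⁻³ over Δz = 166 − 94 = 72 m.
N² = (9.8/1025) × (2.368/72) = 3.1445 × 10⁻⁴ s⁻².
N = √(3.1445 × 10⁻⁴) = 0.017733 rad s⁻¹ ≈ 0.0177 rad s⁻¹.

0.0177 rad s⁻¹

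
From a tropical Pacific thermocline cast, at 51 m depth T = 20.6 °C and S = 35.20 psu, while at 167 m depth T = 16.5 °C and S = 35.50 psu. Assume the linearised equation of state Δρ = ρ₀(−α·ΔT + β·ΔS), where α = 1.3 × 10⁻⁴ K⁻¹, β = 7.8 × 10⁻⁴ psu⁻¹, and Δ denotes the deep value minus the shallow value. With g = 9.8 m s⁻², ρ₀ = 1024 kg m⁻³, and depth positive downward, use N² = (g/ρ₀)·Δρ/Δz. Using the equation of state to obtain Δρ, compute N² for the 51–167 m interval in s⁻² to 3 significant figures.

6.48 × 10⁻⁵ s⁻²

ΔT = -4.1 K, ΔS = +0.30 psu (deep − shallow).
Δρ/ρ₀ = −αΔT + βΔS = 5.33 × 10⁻⁴ + 2.34 × 10⁻⁴ = 7.67 × 10⁻⁴, so Δρ ≈ 0.7854 kg m⁻³.
N² = (g/ρ₀)·Δρ/Δz = g·(Δρ/ρ₀)/Δz = 9.8 × 7.67 × 10⁻⁴ / 116 = 6.4798 × 10⁻⁵ s⁻² ≈ 6.48 × 10⁻⁵ s⁻².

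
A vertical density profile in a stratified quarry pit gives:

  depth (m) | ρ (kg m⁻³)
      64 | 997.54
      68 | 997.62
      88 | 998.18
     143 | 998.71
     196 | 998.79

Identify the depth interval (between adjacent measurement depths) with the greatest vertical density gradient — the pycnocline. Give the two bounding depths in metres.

68–88 m

Compute the density gradient over each adjacent pair:
  64–68 m: Δρ/Δz = 0.08/4 = 0.020 kg m⁻⁴
  68–88 m: Δρ/Δz = 0.56/20 = 0.028 kg m⁻⁴
  88–143 m: Δρ/Δz = 0.53/55 = 9.6 × 10⁻³ kg m⁻⁴
  143–196 m: Δρ/Δz = 0.08/53 = 1.5 × 10⁻³ kg m⁻⁴
The largest gradient is in the 68–88 m interval — the pycnocline.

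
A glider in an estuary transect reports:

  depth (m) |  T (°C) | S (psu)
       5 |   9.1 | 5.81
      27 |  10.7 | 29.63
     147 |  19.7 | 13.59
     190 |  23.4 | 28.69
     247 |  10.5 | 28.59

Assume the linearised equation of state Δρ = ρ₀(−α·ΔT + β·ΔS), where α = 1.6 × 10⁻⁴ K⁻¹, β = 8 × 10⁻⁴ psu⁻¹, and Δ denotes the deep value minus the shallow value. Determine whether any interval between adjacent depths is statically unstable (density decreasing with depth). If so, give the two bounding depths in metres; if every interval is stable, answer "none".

27–147 m

Evaluate Δρ/ρ₀ = −αΔT + βΔS across each adjacent pair:
  5–27 m: −αΔT+βΔS = −(1.6 × 10⁻⁴)(+1.6)+(8 × 10⁻⁴)(+23.82) = 0.019 → stable
  27–147 m: −αΔT+βΔS = −(1.6 × 10⁻⁴)(+9.0)+(8 × 10⁻⁴)(-16.04) = -0.014 → UNSTABLE
  147–190 m: −αΔT+βΔS = −(1.6 × 10⁻⁴)(+3.7)+(8 × 10⁻⁴)(+15.10) = 0.011 → stable
  190–247 m: −αΔT+βΔS = −(1.6 × 10⁻⁴)(-12.9)+(8 × 10⁻⁴)(-0.10) = 2.0 × 10⁻³ → stable
The 27–147 m interval has Δρ < 0: lighter water underlies denser water.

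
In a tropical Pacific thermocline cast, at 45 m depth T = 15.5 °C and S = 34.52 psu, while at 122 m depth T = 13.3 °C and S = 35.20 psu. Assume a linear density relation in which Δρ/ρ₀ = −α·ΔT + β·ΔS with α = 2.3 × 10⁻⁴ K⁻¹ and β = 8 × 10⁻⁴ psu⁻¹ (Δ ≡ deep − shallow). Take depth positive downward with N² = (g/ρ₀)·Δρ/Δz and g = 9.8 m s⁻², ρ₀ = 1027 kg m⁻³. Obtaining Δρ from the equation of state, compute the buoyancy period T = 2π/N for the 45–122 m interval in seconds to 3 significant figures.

544 s

ΔT = -2.2 K, ΔS = +0.68 psu (deep − shallow).
Δρ/ρ₀ = −αΔT + βΔS = 5.06 × 10⁻⁴ + 5.44 × 10⁻⁴ = 1.05 × 10⁻³, so Δρ ≈ 1.078 kg m⁻³.
N² = (g/ρ₀)·Δρ/Δz = g·(Δρ/ρ₀)/Δz = 9.8 × 1.05 × 10⁻³ / 77 = 1.3364 × 10⁻⁴ s⁻².
N = √(1.3364 × 10⁻⁴) = 0.011560 rad s⁻¹ → T = 2π/N = 543.53 s ≈ 544 s.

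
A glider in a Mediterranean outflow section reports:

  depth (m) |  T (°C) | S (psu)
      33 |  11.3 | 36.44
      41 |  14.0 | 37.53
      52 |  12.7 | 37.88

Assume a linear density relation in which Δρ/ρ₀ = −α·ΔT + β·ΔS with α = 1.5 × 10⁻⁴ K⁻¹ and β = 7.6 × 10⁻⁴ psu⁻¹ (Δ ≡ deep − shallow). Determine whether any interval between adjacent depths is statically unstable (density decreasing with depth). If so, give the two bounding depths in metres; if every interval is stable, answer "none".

none

Evaluate Δρ/ρ₀ = −αΔT + βΔS across each adjacent pair:
  33–41 m: −αΔT+βΔS = −(1.5 × 10⁻⁴)(+2.7)+(7.6 × 10⁻⁴)(+1.09) = 4.2 × 10⁻⁴ → stable
  41–52 m: −αΔT+βΔS = −(1.5 × 10⁻⁴)(-1.3)+(7.6 × 10⁻⁴)(+0.35) = 4.6 × 10⁻⁴ → stable
Every interval has Δρ > 0: the column is stably stratified throughout.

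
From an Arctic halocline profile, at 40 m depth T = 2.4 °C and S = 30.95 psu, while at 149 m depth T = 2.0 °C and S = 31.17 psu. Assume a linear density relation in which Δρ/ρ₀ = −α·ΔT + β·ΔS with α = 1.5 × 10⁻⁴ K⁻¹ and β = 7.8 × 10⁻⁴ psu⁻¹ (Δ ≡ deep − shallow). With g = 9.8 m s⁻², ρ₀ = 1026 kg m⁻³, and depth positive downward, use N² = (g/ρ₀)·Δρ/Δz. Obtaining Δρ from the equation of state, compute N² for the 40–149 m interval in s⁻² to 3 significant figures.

2.08 × 10⁻⁵ s⁻²

ΔT = -0.4 K, ΔS = +0.22 psu (deep − shallow).
Δρ/ρ₀ = −αΔT + βΔS = 6.00 × 10⁻⁵ + 1.716 × 10⁻⁴ = 2.316 × 10⁻⁴, so Δρ ≈ 0.2376 kg m⁻³.
N² = (g/ρ₀)·Δρ/Δz = g·(Δρ/ρ₀)/Δz = 9.8 × 2.316 × 10⁻⁴ / 109 = 2.0823 × 10⁻⁵ s⁻² ≈ 2.08 × 10⁻⁵ s⁻².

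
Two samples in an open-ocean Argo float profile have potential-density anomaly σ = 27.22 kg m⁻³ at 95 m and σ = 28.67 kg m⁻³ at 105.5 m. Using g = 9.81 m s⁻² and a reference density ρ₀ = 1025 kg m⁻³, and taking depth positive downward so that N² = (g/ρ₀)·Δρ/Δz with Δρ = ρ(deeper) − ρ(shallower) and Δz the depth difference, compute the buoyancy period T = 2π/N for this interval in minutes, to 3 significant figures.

Δρ = 1028.67 − 1027.22 = 1.45 kg m⁻³ over Δz = 105.5 − 95 = 10.5 m.
N² = (9.81/1025) × (1.45/10.5) = 1.3217 × 10⁻³ s⁻².
N = √(1.3217 × 10⁻³) = 0.036355 rad s⁻¹, so T = 2π/N = 172.83 s = 2.8805 min ≈ 2.88 min.

2.88 min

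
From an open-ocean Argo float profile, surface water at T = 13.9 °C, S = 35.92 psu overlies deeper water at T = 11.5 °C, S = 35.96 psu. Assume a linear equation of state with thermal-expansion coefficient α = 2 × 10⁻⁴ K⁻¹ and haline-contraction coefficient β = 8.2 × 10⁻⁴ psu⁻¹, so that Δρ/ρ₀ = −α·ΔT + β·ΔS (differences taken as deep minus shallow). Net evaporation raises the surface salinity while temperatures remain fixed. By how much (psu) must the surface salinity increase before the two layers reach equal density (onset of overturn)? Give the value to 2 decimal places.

Neutral buoyancy requires −α(T_deep − T_surf) + β(S_deep − S_surf′) = 0.
S_surf′ = S_deep − (α/β)·ΔT = 35.96 − (2 × 10⁻⁴/8.2 × 10⁻⁴)·(-2.4) = 36.5454 psu.
Increase required: 36.5454 − 35.92 = 0.6254 psu.

0.63 psu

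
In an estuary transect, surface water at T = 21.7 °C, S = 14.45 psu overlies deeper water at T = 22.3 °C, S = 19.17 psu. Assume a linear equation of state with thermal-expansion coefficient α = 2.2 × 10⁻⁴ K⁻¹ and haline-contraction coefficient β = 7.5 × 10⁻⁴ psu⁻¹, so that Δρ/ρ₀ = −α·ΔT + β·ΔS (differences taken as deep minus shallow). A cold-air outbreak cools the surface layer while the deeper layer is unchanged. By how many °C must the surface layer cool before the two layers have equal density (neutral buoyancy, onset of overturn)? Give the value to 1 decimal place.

15.5 °C

Neutral buoyancy requires Δρ = 0, i.e. −α(T_deep − T_surf′) + β(S_deep − S_surf) = 0.
T_surf′ = T_deep − (β/α)·ΔS = 22.3 − (7.5 × 10⁻⁴/2.2 × 10⁻⁴)·(+4.72) = 6.209 °C.
Cooling required: 21.7 − (6.209) = 15.491 °C.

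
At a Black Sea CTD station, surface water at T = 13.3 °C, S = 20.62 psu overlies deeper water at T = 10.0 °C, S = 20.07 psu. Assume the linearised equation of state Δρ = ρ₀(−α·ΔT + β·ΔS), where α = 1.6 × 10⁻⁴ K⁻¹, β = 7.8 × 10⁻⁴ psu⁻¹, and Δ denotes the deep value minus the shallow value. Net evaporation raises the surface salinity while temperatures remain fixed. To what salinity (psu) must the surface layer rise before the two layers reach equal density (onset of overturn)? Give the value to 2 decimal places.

20.75 psu

Neutral buoyancy requires −α(T_deep − T_surf) + β(S_deep − S_surf′) = 0.
S_surf′ = S_deep − (α/β)·ΔT = 20.07 − (1.6 × 10⁻⁴/7.8 × 10⁻⁴)·(-3.3) = 20.7469 psu.
Increase required: 20.7469 − 20.62 = 0.1269 psu.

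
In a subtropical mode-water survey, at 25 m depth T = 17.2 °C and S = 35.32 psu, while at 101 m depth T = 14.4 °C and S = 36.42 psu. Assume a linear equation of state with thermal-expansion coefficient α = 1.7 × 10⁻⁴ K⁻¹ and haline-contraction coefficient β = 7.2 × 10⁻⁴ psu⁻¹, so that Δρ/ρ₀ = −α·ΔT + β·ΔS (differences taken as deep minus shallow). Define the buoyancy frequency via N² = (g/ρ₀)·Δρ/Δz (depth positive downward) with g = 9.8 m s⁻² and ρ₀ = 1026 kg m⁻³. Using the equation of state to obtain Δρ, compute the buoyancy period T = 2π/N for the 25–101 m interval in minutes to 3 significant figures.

ΔT = -2.8 K, ΔS = +1.10 psu (deep − shallow).
Δρ/ρ₀ = −αΔT + βΔS = 4.76 × 10⁻⁴ + 7.92 × 10⁻⁴ = 1.268 × 10⁻³, so Δρ ≈ 1.301 kg m⁻³.
N² = (g/ρ₀)·Δρ/Δz = g·(Δρ/ρ₀)/Δz = 9.8 × 1.268 × 10⁻³ / 76 = 1.6351 × 10⁻⁴ s⁻².
N = √(1.6351 × 10⁻⁴) = 0.012787 rad s⁻¹ → T = 2π/N = 491.37 s = 8.1895 min ≈ 8.19 min.

8.19 min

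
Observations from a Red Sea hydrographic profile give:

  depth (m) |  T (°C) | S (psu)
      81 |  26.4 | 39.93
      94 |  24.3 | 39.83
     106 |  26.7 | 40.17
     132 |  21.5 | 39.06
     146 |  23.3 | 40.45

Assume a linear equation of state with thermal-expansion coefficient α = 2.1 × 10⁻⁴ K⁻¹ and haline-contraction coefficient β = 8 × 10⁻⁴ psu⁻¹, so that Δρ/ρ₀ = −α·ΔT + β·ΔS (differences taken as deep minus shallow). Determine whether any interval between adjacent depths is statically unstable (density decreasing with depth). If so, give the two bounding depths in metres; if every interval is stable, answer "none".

94–106 m

Evaluate Δρ/ρ₀ = −αΔT + βΔS across each adjacent pair:
  81–94 m: −αΔT+βΔS = −(2.1 × 10⁻⁴)(-2.1)+(8 × 10⁻⁴)(-0.10) = 3.6 × 10⁻⁴ → stable
  94–106 m: −αΔT+βΔS = −(2.1 × 10⁻⁴)(+2.4)+(8 × 10⁻⁴)(+0.34) = -2.3 × 10⁻⁴ → UNSTABLE
  106–132 m: −αΔT+βΔS = −(2.1 × 10⁻⁴)(-5.2)+(8 × 10⁻⁴)(-1.11) = 2.0 × 10⁻⁴ → stable
  132–146 m: −αΔT+βΔS = −(2.1 × 10⁻⁴)(+1.8)+(8 × 10⁻⁴)(+1.39) = 7.3 × 10⁻⁴ → stable
The 94–106 m interval has Δρ < 0: lighter water underlies denser water.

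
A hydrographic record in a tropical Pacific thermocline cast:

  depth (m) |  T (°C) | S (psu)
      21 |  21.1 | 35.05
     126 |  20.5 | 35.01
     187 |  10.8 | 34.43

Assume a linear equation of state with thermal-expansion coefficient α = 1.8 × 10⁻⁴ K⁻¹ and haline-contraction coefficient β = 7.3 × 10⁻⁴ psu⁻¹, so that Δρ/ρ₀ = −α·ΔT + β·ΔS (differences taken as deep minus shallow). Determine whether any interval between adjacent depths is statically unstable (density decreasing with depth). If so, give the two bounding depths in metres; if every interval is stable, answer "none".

none

Evaluate Δρ/ρ₀ = −αΔT + βΔS across each adjacent pair:
  21–126 m: −αΔT+βΔS = −(1.8 × 10⁻⁴)(-0.6)+(7.3 × 10⁻⁴)(-0.04) = 7.9 × 10⁻⁵ → stable
  126–187 m: −αΔT+βΔS = −(1.8 × 10⁻⁴)(-9.7)+(7.3 × 10⁻⁴)(-0.58) = 1.3 × 10⁻³ → stable
Every interval has Δρ > 0: the column is stably stratified throughout.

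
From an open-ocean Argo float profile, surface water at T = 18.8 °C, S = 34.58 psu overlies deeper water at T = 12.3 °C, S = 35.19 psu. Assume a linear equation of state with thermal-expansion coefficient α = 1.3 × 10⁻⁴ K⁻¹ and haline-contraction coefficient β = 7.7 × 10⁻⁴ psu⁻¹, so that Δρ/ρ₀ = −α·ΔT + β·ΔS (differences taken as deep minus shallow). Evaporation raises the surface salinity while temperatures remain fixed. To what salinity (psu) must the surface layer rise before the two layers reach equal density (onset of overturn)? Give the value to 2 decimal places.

36.29 psu

Neutral buoyancy requires −α(T_deep − T_surf) + β(S_deep − S_surf′) = 0.
S_surf′ = S_deep − (α/β)·ΔT = 35.19 − (1.3 × 10⁻⁴/7.7 × 10⁻⁴)·(-6.5) = 36.2874 psu.
Increase required: 36.2874 − 34.58 = 1.7074 psu.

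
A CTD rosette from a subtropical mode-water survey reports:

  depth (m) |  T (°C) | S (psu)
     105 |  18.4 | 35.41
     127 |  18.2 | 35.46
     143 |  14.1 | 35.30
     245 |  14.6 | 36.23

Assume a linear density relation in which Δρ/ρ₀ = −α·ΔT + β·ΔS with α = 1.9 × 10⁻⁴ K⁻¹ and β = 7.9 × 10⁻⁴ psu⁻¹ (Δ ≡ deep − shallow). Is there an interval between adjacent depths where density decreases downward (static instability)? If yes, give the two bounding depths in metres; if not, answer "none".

Evaluate Δρ/ρ₀ = −αΔT + βΔS across each adjacent pair:
  105–127 m: −αΔT+βΔS = −(1.9 × 10⁻⁴)(-0.2)+(7.9 × 10⁻⁴)(+0.05) = 7.8 × 10⁻⁵ → stable
  127–143 m: −αΔT+βΔS = −(1.9 × 10⁻⁴)(-4.1)+(7.9 × 10⁻⁴)(-0.16) = 6.5 × 10⁻⁴ → stable
  143–245 m: −αΔT+βΔS = −(1.9 × 10⁻⁴)(+0.5)+(7.9 × 10⁻⁴)(+0.93) = 6.4 × 10⁻⁴ → stable
Every interval has Δρ > 0: the column is stably stratified throughout.

none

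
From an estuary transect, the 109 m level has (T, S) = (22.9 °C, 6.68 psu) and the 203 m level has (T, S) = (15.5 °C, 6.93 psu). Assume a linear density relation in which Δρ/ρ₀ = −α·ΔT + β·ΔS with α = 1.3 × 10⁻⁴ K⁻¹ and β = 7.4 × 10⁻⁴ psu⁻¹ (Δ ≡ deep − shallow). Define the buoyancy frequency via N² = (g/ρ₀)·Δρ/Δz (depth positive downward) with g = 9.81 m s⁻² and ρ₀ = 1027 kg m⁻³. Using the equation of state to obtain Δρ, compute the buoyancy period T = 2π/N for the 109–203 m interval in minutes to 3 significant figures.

9.57 min

ΔT = -7.4 K, ΔS = +0.25 psu (deep − shallow).
Δρ/ρ₀ = −αΔT + βΔS = 9.62 × 10⁻⁴ + 1.85 × 10⁻⁴ = 1.147 × 10⁻³, so Δρ ≈ 1.178 kg m⁻³.
N² = (g/ρ₀)·Δρ/Δz = g·(Δρ/ρ₀)/Δz = 9.81 × 1.147 × 10⁻³ / 94 = 1.1970 × 10⁻⁴ s⁻².
N = √(1.1970 × 10⁻⁴) = 0.010941 rad s⁻¹ → T = 2π/N = 574.28 s = 9.5713 min ≈ 9.57 min.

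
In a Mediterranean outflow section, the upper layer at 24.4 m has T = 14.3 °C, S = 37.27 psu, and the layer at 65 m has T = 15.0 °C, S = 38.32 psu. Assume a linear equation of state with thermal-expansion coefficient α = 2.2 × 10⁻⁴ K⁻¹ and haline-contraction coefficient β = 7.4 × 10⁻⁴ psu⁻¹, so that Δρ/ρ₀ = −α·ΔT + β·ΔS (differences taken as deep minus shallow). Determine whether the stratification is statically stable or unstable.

stable

ΔT = 15.0 − 14.3 = +0.7 K and ΔS = 38.32 − 37.27 = +1.05 psu (deep − shallow).
−αΔT = -1.54 × 10⁻⁴; βΔS = 7.77 × 10⁻⁴; sum Δρ/ρ₀ = 6.23 × 10⁻⁴.
Δρ/ρ₀ > 0, so Δρ > 0: deeper water is denser → statically stable.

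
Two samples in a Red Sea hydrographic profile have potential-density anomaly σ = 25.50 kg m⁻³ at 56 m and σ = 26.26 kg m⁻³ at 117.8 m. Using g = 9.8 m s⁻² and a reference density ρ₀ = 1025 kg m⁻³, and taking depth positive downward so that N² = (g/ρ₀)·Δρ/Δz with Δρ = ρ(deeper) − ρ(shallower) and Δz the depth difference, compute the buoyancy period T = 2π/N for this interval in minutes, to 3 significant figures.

Δρ = 1026.26 − 1025.50 = 0.76 kg m⁻³ over Δz = 117.8 − 56 = 61.8 m.
N² = (9.8/1025) × (0.76/61.8) = 1.1758 × 10⁻⁴ s⁻².
N = √(1.1758 × 10⁻⁴) = 0.010843 rad s⁻¹, so T = 2π/N = 579.47 s = 9.6578 min ≈ 9.66 min.

9.66 min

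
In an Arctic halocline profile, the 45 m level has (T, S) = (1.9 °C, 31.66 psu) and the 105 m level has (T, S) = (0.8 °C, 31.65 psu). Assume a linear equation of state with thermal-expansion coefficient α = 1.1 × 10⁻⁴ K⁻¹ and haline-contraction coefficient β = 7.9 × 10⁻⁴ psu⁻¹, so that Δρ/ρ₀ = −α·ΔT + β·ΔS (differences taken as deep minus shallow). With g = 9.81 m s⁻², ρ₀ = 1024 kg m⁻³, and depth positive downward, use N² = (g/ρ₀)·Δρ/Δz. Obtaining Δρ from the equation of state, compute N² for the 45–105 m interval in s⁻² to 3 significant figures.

1.85 × 10⁻⁵ s⁻²

ΔT = -1.1 K, ΔS = -0.01 psu (deep − shallow).
Δρ/ρ₀ = −αΔT + βΔS = 1.21 × 10⁻⁴ − 7.90 × 10⁻⁶ = 1.131 × 10⁻⁴, so Δρ ≈ 0.1158 kg m⁻³.
N² = (g/ρ₀)·Δρ/Δz = g·(Δρ/ρ₀)/Δz = 9.81 × 1.131 × 10⁻⁴ / 60 = 1.8492 × 10⁻⁵ s⁻² ≈ 1.85 × 10⁻⁵ s⁻².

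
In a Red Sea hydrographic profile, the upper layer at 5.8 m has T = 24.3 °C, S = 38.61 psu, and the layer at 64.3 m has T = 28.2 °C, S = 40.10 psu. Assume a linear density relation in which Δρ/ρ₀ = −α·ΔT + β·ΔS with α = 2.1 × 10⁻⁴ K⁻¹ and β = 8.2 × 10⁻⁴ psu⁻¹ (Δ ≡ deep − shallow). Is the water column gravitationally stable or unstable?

ΔT = 28.2 − 24.3 = +3.9 K and ΔS = 40.10 − 38.61 = +1.49 psu (deep − shallow).
−αΔT = -8.19 × 10⁻⁴; βΔS = 1.2218 × 10⁻³; sum Δρ/ρ₀ = 4.028 × 10⁻⁴.
Δρ/ρ₀ > 0, so Δρ > 0: deeper water is denser → statically stable.

stable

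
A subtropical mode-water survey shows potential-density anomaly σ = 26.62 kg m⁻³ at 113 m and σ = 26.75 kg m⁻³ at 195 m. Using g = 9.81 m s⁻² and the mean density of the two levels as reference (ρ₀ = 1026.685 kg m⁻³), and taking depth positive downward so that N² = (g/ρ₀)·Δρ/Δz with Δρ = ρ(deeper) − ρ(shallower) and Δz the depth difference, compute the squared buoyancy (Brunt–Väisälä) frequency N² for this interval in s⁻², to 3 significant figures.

Δρ = 1026.75 − 1026.62 = 0.13 kg m⁻³ over Δz = 195 − 113 = 82 m.
N² = (9.81/1026.685) × (0.13/82) = 1.5148 × 10⁻⁵ s⁻² ≈ 1.51 × 10⁻⁵ s⁻².

1.51 × 10⁻⁵ s⁻²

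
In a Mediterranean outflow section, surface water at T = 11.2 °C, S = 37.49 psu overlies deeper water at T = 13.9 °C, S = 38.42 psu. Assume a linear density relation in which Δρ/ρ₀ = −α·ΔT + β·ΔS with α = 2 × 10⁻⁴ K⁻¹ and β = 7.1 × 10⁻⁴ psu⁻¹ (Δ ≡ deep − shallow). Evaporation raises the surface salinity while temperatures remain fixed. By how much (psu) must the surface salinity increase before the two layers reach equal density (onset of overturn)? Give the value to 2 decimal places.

Neutral buoyancy requires −α(T_deep − T_surf) + β(S_deep − S_surf′) = 0.
S_surf′ = S_deep − (α/β)·ΔT = 38.42 − (2 × 10⁻⁴/7.1 × 10⁻⁴)·(+2.7) = 37.6594 psu.
Increase required: 37.6594 − 37.49 = 0.1694 psu.

0.17 psu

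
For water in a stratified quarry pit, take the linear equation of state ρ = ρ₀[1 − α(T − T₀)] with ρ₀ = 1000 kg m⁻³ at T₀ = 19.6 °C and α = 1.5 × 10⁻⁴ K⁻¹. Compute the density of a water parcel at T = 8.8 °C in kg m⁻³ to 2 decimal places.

T − T₀ = -10.8 K.
Bracket = 1 − α·(-10.8) = 1 + (1.62 × 10⁻³) = 1.0016200.
ρ = 1000 × 1.0016200 = 1001.62 kg m⁻³.

1001.62 kg m⁻³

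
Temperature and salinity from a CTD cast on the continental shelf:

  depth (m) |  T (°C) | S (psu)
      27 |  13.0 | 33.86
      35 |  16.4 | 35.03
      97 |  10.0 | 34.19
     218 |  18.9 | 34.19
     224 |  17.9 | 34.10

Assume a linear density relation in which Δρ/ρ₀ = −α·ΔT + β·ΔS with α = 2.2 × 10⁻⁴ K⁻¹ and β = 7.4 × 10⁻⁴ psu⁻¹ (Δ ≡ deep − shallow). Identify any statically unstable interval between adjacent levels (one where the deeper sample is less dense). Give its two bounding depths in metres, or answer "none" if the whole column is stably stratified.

Evaluate Δρ/ρ₀ = −αΔT + βΔS across each adjacent pair:
  27–35 m: −αΔT+βΔS = −(2.2 × 10⁻⁴)(+3.4)+(7.4 × 10⁻⁴)(+1.17) = 1.2 × 10⁻⁴ → stable
  35–97 m: −αΔT+βΔS = −(2.2 × 10⁻⁴)(-6.4)+(7.4 × 10⁻⁴)(-0.84) = 7.9 × 10⁻⁴ → stable
  97–218 m: −αΔT+βΔS = −(2.2 × 10⁻⁴)(+8.9)+(7.4 × 10⁻⁴)(+0.00) = -2.0 × 10⁻³ → UNSTABLE
  218–224 m: −αΔT+βΔS = −(2.2 × 10⁻⁴)(-1.0)+(7.4 × 10⁻⁴)(-0.09) = 1.5 × 10⁻⁴ → stable
The 97–218 m interval has Δρ < 0: lighter water underlies denser water.

97–218 m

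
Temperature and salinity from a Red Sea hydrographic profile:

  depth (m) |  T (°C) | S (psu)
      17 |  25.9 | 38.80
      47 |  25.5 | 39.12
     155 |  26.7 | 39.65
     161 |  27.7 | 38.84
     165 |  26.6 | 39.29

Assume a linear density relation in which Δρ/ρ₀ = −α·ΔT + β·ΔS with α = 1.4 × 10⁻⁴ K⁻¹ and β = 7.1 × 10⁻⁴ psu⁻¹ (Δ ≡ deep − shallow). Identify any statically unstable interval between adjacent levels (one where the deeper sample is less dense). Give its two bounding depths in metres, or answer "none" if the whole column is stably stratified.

155–161 m

Evaluate Δρ/ρ₀ = −αΔT + βΔS across each adjacent pair:
  17–47 m: −αΔT+βΔS = −(1.4 × 10⁻⁴)(-0.4)+(7.1 × 10⁻⁴)(+0.32) = 2.8 × 10⁻⁴ → stable
  47–155 m: −αΔT+βΔS = −(1.4 × 10⁻⁴)(+1.2)+(7.1 × 10⁻⁴)(+0.53) = 2.1 × 10⁻⁴ → stable
  155–161 m: −αΔT+βΔS = −(1.4 × 10⁻⁴)(+1.0)+(7.1 × 10⁻⁴)(-0.81) = -7.2 × 10⁻⁴ → UNSTABLE
  161–165 m: −αΔT+βΔS = −(1.4 × 10⁻⁴)(-1.1)+(7.1 × 10⁻⁴)(+0.45) = 4.7 × 10⁻⁴ → stable
The 155–161 m interval has Δρ < 0: lighter water underlies denser water.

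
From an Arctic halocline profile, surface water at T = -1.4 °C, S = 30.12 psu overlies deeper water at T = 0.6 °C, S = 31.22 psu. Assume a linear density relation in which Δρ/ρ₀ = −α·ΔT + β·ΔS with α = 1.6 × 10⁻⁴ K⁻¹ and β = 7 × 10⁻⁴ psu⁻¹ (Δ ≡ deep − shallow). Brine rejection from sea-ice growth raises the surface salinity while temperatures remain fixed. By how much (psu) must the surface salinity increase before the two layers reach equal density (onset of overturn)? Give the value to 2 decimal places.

Neutral buoyancy requires −α(T_deep − T_surf) + β(S_deep − S_surf′) = 0.
S_surf′ = S_deep − (α/β)·ΔT = 31.22 − (1.6 × 10⁻⁴/7 × 10⁻⁴)·(+2.0) = 30.7629 psu.
Increase required: 30.7629 − 30.12 = 0.6429 psu.

0.64 psu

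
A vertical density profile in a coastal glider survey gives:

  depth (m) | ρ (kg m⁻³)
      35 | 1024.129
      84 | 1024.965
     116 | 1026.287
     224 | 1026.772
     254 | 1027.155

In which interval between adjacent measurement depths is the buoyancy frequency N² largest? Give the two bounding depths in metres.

Compute the density gradient over each adjacent pair:
  35–84 m: Δρ/Δz = 0.836/49 = 0.017 kg m⁻⁴
  84–116 m: Δρ/Δz = 1.322/32 = 0.041 kg m⁻⁴
  116–224 m: Δρ/Δz = 0.485/108 = 4.5 × 10⁻³ kg m⁻⁴
  224–254 m: Δρ/Δz = 0.383/30 = 0.013 kg m⁻⁴
The largest gradient is in the 84–116 m interval — the pycnocline.

84–116 m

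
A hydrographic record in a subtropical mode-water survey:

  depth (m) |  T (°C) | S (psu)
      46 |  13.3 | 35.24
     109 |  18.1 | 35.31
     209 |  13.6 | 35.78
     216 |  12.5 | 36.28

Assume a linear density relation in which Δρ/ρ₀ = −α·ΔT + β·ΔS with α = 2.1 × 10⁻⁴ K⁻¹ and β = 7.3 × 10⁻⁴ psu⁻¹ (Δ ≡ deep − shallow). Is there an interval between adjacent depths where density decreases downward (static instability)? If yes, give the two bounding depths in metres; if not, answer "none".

Evaluate Δρ/ρ₀ = −αΔT + βΔS across each adjacent pair:
  46–109 m: −αΔT+βΔS = −(2.1 × 10⁻⁴)(+4.8)+(7.3 × 10⁻⁴)(+0.07) = -9.6 × 10⁻⁴ → UNSTABLE
  109–209 m: −αΔT+βΔS = −(2.1 × 10⁻⁴)(-4.5)+(7.3 × 10⁻⁴)(+0.47) = 1.3 × 10⁻³ → stable
  209–216 m: −αΔT+βΔS = −(2.1 × 10⁻⁴)(-1.1)+(7.3 × 10⁻⁴)(+0.50) = 6.0 × 10⁻⁴ → stable
The 46–109 m interval has Δρ < 0: lighter water underlies denser water.

46–109 m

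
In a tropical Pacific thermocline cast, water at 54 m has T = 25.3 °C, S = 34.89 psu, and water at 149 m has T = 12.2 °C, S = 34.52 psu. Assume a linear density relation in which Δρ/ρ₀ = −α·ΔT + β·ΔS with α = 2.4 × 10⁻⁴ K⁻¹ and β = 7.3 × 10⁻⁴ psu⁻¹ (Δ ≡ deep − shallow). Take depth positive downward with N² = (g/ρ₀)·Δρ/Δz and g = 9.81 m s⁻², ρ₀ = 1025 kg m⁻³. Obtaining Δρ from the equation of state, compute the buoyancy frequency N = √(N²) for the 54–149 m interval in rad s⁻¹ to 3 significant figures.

0.0172 rad s⁻¹

ΔT = -13.1 K, ΔS = -0.37 psu (deep − shallow).
Δρ/ρ₀ = −αΔT + βΔS = 3.144 × 10⁻³ − 2.701 × 10⁻⁴ = 2.8739 × 10⁻³, so Δρ ≈ 2.946 kg m⁻³.
N² = (g/ρ₀)·Δρ/Δz = g·(Δρ/ρ₀)/Δz = 9.81 × 2.8739 × 10⁻³ / 95 = 2.9677 × 10⁻⁴ s⁻².
N = √(2.9677 × 10⁻⁴) = 0.017227 rad s⁻¹ ≈ 0.0172 rad s⁻¹.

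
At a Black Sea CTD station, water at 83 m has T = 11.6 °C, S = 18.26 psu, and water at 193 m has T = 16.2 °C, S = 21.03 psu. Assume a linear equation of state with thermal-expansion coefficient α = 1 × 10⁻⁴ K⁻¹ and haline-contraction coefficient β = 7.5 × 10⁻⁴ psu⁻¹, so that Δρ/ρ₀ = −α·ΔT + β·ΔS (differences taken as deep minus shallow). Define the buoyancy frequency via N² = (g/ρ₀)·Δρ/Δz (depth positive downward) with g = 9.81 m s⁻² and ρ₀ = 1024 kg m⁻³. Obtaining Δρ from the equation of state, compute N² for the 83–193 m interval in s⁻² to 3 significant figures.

ΔT = +4.6 K, ΔS = +2.77 psu (deep − shallow).
Δρ/ρ₀ = −αΔT + βΔS = -4.60 × 10⁻⁴ + 2.0775 × 10⁻³ = 1.6175 × 10⁻³, so Δρ ≈ 1.656 kg m⁻³.
N² = (g/ρ₀)·Δρ/Δz = g·(Δρ/ρ₀)/Δz = 9.81 × 1.6175 × 10⁻³ / 110 = 1.4425 × 10⁻⁴ s⁻² ≈ 1.44 × 10⁻⁴ s⁻².

1.44 × 10⁻⁴ s⁻²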